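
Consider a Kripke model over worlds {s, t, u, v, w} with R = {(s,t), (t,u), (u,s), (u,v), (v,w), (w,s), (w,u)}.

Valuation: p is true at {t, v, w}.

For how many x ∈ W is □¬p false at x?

3

s: successors {t}; ¬p there: t:F. ✗
t: successors {u}; ¬p there: u:T. ✓
u: successors {s, v}; ¬p there: s:T, v:F. ✗
v: successors {w}; ¬p there: w:F. ✗
w: successors {s, u}; ¬p there: s:T, u:T. ✓
Satisfying worlds: {t, w}.
So □¬p fails at the other 3 worlds.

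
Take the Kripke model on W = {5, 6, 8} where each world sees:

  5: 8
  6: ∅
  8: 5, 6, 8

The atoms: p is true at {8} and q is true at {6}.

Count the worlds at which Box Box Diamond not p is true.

5: successors {8}; Box Diamond not p there: 8:F. ✗
6: no successors, so Box Box Diamond not p holds vacuously. ✓
8: successors {5, 6, 8}; Box Diamond not p there: 5:T, 6:T, 8:F. ✗
Satisfying worlds: {6}.

1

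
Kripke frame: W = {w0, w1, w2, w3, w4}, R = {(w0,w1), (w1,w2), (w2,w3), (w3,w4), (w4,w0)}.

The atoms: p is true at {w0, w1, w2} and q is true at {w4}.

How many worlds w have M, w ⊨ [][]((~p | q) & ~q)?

w0: successors {w1}; []((~p | q) & ~q) there: w1:F. ✗
w1: successors {w2}; []((~p | q) & ~q) there: w2:T. ✓
w2: successors {w3}; []((~p | q) & ~q) there: w3:F. ✗
w3: successors {w4}; []((~p | q) & ~q) there: w4:F. ✗
w4: successors {w0}; []((~p | q) & ~q) there: w0:F. ✗
Satisfying worlds: {w1}.

1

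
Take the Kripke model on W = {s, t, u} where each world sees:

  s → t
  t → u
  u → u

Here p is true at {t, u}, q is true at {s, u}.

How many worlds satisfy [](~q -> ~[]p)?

2

s: successors {t}; ~q -> ~[]p there: t:F. ✗
t: successors {u}; ~q -> ~[]p there: u:T. ✓
u: successors {u}; ~q -> ~[]p there: u:T. ✓
Satisfying worlds: {t, u}.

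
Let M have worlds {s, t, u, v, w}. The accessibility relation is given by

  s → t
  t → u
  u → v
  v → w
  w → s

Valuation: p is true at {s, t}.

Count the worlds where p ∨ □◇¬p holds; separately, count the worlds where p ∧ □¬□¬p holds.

For p ∨ □◇¬p:
s: p is T, □◇¬p is T. ✓
t: p is T, □◇¬p is T. ✓
u: p is F, □◇¬p is T. ✓
v: p is F, □◇¬p is F. ✗
w: p is F, □◇¬p is F. ✗
— 3 worlds.
For p ∧ □¬□¬p:
s: p is T, □¬□¬p is F. ✗
t: p is T, □¬□¬p is F. ✗
u: p is F, □¬□¬p is F. ✗
v: p is F, □¬□¬p is T. ✗
w: p is F, □¬□¬p is T. ✗
— 0 worlds.

3 and 0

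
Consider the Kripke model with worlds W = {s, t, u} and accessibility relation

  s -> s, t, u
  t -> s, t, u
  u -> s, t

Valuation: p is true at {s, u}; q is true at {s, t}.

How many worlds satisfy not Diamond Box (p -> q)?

1

s: Diamond Box (p -> q) is T. ✗
t: Diamond Box (p -> q) is T. ✗
u: Diamond Box (p -> q) is F. ✓
Satisfying worlds: {u}.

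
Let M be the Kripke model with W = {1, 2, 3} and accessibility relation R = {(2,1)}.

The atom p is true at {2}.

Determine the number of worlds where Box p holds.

2

1: no successors, so Box p holds vacuously. ✓
2: successors {1}; p there: 1:F. ✗
3: no successors, so Box p holds vacuously. ✓
Satisfying worlds: {1, 3}.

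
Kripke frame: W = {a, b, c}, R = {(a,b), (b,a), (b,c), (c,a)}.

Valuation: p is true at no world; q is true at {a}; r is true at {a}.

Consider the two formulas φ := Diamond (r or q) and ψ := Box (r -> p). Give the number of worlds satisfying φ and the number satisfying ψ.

For Diamond (r or q):
a: successors {b}; r or q there: b:F. ✗
b: successors {a, c}; r or q there: a:T, c:F. ✓
c: successors {a}; r or q there: a:T. ✓
— 2 worlds.
For Box (r -> p):
a: successors {b}; r -> p there: b:T. ✓
b: successors {a, c}; r -> p there: a:F, c:T. ✗
c: successors {a}; r -> p there: a:F. ✗
— 1 world.

2 and 1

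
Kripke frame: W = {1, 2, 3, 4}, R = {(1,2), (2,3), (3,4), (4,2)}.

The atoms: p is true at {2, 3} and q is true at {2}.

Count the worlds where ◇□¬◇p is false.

1: successors {2}; □¬◇p there: 2:T. ✓
2: successors {3}; □¬◇p there: 3:F. ✗
3: successors {4}; □¬◇p there: 4:F. ✗
4: successors {2}; □¬◇p there: 2:T. ✓
Satisfying worlds: {1, 4}.
So ◇□¬◇p fails at the other 2 worlds.

2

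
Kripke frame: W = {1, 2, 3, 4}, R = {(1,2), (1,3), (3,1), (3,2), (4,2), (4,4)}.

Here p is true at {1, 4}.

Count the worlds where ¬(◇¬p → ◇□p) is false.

1: ◇¬p → ◇□p is T. ✗
2: ◇¬p → ◇□p is T. ✗
3: ◇¬p → ◇□p is T. ✗
4: ◇¬p → ◇□p is T. ✗
Satisfying worlds: ∅.
So ¬(◇¬p → ◇□p) fails at the other 4 worlds.

4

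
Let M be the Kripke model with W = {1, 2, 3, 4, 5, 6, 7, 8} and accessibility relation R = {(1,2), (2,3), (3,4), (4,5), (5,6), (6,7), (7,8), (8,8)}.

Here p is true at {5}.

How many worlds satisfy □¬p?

7

1: successors {2}; ¬p there: 2:T. ✓
2: successors {3}; ¬p there: 3:T. ✓
3: successors {4}; ¬p there: 4:T. ✓
4: successors {5}; ¬p there: 5:F. ✗
5: successors {6}; ¬p there: 6:T. ✓
6: successors {7}; ¬p there: 7:T. ✓
7: successors {8}; ¬p there: 8:T. ✓
8: successors {8}; ¬p there: 8:T. ✓
Satisfying worlds: {1, 2, 3, 5, 6, 7, 8}.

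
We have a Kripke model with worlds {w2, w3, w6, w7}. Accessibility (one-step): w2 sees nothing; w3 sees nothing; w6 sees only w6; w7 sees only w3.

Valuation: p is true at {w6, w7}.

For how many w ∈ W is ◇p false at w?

3

w2: no successors, so ◇p fails. ✗
w3: no successors, so ◇p fails. ✗
w6: successors {w6}; p there: w6:T. ✓
w7: successors {w3}; p there: w3:F. ✗
Satisfying worlds: {w6}.
So ◇p fails at the other 3 worlds.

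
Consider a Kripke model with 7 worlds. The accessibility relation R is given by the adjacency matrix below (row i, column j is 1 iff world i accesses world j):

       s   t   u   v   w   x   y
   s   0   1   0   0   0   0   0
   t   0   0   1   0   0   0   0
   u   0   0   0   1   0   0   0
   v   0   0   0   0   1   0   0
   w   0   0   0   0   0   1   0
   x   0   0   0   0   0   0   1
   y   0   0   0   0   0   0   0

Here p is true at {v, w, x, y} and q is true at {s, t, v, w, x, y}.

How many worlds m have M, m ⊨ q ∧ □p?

s: q is T, □p is F. ✗
t: q is T, □p is F. ✗
u: q is F, □p is T. ✗
v: q is T, □p is T. ✓
w: q is T, □p is T. ✓
x: q is T, □p is T. ✓
y: q is T, □p is T. ✓
Satisfying worlds: {v, w, x, y}.

4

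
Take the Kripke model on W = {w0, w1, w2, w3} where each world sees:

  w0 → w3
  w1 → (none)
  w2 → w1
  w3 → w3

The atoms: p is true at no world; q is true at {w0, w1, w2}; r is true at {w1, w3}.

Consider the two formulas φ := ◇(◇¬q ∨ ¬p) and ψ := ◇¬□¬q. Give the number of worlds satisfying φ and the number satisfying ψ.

3 and 0

For ◇(◇¬q ∨ ¬p):
w0: successors {w3}; ◇¬q ∨ ¬p there: w3:T. ✓
w1: no successors, so ◇(◇¬q ∨ ¬p) fails. ✗
w2: successors {w1}; ◇¬q ∨ ¬p there: w1:T. ✓
w3: successors {w3}; ◇¬q ∨ ¬p there: w3:T. ✓
— 3 worlds.
For ◇¬□¬q:
w0: successors {w3}; ¬□¬q there: w3:F. ✗
w1: no successors, so ◇¬□¬q fails. ✗
w2: successors {w1}; ¬□¬q there: w1:F. ✗
w3: successors {w3}; ¬□¬q there: w3:F. ✗
— 0 worlds.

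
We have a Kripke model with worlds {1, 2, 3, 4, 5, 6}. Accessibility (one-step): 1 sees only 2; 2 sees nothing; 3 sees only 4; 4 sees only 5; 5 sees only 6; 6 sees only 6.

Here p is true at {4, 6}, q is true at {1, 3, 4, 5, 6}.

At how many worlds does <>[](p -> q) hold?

1: successors {2}; [](p -> q) there: 2:T. ✓
2: no successors, so <>[](p -> q) fails. ✗
3: successors {4}; [](p -> q) there: 4:T. ✓
4: successors {5}; [](p -> q) there: 5:T. ✓
5: successors {6}; [](p -> q) there: 6:T. ✓
6: successors {6}; [](p -> q) there: 6:T. ✓
Satisfying worlds: {1, 3, 4, 5, 6}.

5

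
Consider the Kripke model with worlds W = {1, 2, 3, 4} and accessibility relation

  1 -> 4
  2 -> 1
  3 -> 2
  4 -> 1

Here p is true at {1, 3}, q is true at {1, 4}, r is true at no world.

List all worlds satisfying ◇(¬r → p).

{2, 4}

1: successors {4}; ¬r → p there: 4:F. ✗
2: successors {1}; ¬r → p there: 1:T. ✓
3: successors {2}; ¬r → p there: 2:F. ✗
4: successors {1}; ¬r → p there: 1:T. ✓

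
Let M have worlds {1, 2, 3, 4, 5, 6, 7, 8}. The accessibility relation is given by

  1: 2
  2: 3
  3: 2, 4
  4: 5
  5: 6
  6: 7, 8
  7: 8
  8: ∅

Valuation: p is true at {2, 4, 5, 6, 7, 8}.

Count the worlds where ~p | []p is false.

1

1: ~p is T, []p is T. ✓
2: ~p is F, []p is F. ✗
3: ~p is T, []p is T. ✓
4: ~p is F, []p is T. ✓
5: ~p is F, []p is T. ✓
6: ~p is F, []p is T. ✓
7: ~p is F, []p is T. ✓
8: ~p is F, []p is T. ✓
Satisfying worlds: {1, 3, 4, 5, 6, 7, 8}.
So ~p | []p fails at the other 1 world.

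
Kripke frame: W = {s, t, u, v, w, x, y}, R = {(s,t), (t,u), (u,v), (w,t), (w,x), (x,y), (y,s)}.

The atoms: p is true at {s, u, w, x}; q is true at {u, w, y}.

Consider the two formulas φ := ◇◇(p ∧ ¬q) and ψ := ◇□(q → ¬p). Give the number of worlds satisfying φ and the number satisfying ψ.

For ◇◇(p ∧ ¬q):
s: successors {t}; ◇(p ∧ ¬q) there: t:F. ✗
t: successors {u}; ◇(p ∧ ¬q) there: u:F. ✗
u: successors {v}; ◇(p ∧ ¬q) there: v:F. ✗
v: no successors, so ◇◇(p ∧ ¬q) fails. ✗
w: successors {t, x}; ◇(p ∧ ¬q) there: t:F, x:F. ✗
x: successors {y}; ◇(p ∧ ¬q) there: y:T. ✓
y: successors {s}; ◇(p ∧ ¬q) there: s:F. ✗
— 1 world.
For ◇□(q → ¬p):
s: successors {t}; □(q → ¬p) there: t:F. ✗
t: successors {u}; □(q → ¬p) there: u:T. ✓
u: successors {v}; □(q → ¬p) there: v:T. ✓
v: no successors, so ◇□(q → ¬p) fails. ✗
w: successors {t, x}; □(q → ¬p) there: t:F, x:T. ✓
x: successors {y}; □(q → ¬p) there: y:T. ✓
y: successors {s}; □(q → ¬p) there: s:T. ✓
— 5 worlds.

1 and 5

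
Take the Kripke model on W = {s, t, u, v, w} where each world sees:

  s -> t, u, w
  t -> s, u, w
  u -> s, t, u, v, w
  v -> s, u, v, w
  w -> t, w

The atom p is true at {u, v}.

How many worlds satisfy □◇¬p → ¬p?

3

s: □◇¬p is T, ¬p is T. ✓
t: □◇¬p is T, ¬p is T. ✓
u: □◇¬p is T, ¬p is F. ✗
v: □◇¬p is T, ¬p is F. ✗
w: □◇¬p is T, ¬p is T. ✓
Satisfying worlds: {s, t, w}.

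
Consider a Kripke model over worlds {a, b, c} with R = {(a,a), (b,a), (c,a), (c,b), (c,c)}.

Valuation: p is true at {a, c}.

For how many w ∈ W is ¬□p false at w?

2

a: □p is T. ✗
b: □p is T. ✗
c: □p is F. ✓
Satisfying worlds: {c}.
So ¬□p fails at the other 2 worlds.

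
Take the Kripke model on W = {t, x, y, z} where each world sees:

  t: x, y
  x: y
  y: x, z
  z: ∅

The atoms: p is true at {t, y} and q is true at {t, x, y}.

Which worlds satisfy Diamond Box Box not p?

{t, y}

t: successors {x, y}; Box Box not p there: x:T, y:F. ✓
x: successors {y}; Box Box not p there: y:F. ✗
y: successors {x, z}; Box Box not p there: x:T, z:T. ✓
z: no successors, so Diamond Box Box not p fails. ✗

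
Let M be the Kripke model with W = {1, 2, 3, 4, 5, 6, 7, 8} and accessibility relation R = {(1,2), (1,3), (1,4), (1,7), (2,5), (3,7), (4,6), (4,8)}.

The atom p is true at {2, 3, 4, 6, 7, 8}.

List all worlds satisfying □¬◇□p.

1: successors {2, 3, 4, 7}; ¬◇□p there: 2:F, 3:F, 4:F, 7:T. ✗
2: successors {5}; ¬◇□p there: 5:T. ✓
3: successors {7}; ¬◇□p there: 7:T. ✓
4: successors {6, 8}; ¬◇□p there: 6:T, 8:T. ✓
5: no successors, so □¬◇□p holds vacuously. ✓
6: no successors, so □¬◇□p holds vacuously. ✓
7: no successors, so □¬◇□p holds vacuously. ✓
8: no successors, so □¬◇□p holds vacuously. ✓

{2, 3, 4, 5, 6, 7, 8}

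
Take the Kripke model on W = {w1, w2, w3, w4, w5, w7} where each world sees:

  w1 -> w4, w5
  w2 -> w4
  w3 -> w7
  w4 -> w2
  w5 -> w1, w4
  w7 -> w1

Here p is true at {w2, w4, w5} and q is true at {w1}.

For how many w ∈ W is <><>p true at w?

5

w1: successors {w4, w5}; <>p there: w4:T, w5:T. ✓
w2: successors {w4}; <>p there: w4:T. ✓
w3: successors {w7}; <>p there: w7:F. ✗
w4: successors {w2}; <>p there: w2:T. ✓
w5: successors {w1, w4}; <>p there: w1:T, w4:T. ✓
w7: successors {w1}; <>p there: w1:T. ✓
Satisfying worlds: {w1, w2, w4, w5, w7}.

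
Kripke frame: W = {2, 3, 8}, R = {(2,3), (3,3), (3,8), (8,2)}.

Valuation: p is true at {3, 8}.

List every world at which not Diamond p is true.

2: Diamond p is T. ✗
3: Diamond p is T. ✗
8: Diamond p is F. ✓

{8}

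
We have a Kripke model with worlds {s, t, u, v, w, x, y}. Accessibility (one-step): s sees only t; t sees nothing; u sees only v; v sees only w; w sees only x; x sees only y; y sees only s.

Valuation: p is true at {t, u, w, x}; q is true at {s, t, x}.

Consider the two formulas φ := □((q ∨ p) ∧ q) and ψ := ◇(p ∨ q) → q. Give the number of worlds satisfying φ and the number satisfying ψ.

4 and 4

For □((q ∨ p) ∧ q):
s: successors {t}; (q ∨ p) ∧ q there: t:T. ✓
t: no successors, so □((q ∨ p) ∧ q) holds vacuously. ✓
u: successors {v}; (q ∨ p) ∧ q there: v:F. ✗
v: successors {w}; (q ∨ p) ∧ q there: w:F. ✗
w: successors {x}; (q ∨ p) ∧ q there: x:T. ✓
x: successors {y}; (q ∨ p) ∧ q there: y:F. ✗
y: successors {s}; (q ∨ p) ∧ q there: s:T. ✓
— 4 worlds.
For ◇(p ∨ q) → q:
s: ◇(p ∨ q) is T, q is T. ✓
t: ◇(p ∨ q) is F, q is T. ✓
u: ◇(p ∨ q) is F, q is F. ✓
v: ◇(p ∨ q) is T, q is F. ✗
w: ◇(p ∨ q) is T, q is F. ✗
x: ◇(p ∨ q) is F, q is T. ✓
y: ◇(p ∨ q) is T, q is F. ✗
— 4 worlds.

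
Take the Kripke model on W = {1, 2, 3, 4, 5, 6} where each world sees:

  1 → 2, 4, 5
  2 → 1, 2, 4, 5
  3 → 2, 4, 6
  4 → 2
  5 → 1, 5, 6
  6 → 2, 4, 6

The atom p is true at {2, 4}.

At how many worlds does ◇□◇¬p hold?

1: successors {2, 4, 5}; □◇¬p there: 2:F, 4:T, 5:T. ✓
2: successors {1, 2, 4, 5}; □◇¬p there: 1:F, 2:F, 4:T, 5:T. ✓
3: successors {2, 4, 6}; □◇¬p there: 2:F, 4:T, 6:F. ✓
4: successors {2}; □◇¬p there: 2:F. ✗
5: successors {1, 5, 6}; □◇¬p there: 1:F, 5:T, 6:F. ✓
6: successors {2, 4, 6}; □◇¬p there: 2:F, 4:T, 6:F. ✓
Satisfying worlds: {1, 2, 3, 5, 6}.

5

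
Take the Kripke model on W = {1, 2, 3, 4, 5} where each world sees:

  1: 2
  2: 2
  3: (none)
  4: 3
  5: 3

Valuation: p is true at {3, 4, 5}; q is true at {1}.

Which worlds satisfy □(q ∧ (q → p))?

1: successors {2}; q ∧ (q → p) there: 2:F. ✗
2: successors {2}; q ∧ (q → p) there: 2:F. ✗
3: no successors, so □(q ∧ (q → p)) holds vacuously. ✓
4: successors {3}; q ∧ (q → p) there: 3:F. ✗
5: successors {3}; q ∧ (q → p) there: 3:F. ✗

{3}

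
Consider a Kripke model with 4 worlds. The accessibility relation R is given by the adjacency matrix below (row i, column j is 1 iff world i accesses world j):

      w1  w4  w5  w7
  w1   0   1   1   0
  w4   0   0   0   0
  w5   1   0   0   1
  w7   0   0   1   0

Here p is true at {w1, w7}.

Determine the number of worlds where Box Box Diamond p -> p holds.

3

w1: Box Box Diamond p is F, p is T. ✓
w4: Box Box Diamond p is T, p is F. ✗
w5: Box Box Diamond p is F, p is F. ✓
w7: Box Box Diamond p is F, p is T. ✓
Satisfying worlds: {w1, w5, w7}.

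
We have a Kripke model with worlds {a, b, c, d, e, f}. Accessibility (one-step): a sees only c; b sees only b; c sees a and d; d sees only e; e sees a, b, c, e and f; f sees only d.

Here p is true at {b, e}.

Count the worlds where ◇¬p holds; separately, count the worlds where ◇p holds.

4 and 3

For ◇¬p:
a: successors {c}; ¬p there: c:T. ✓
b: successors {b}; ¬p there: b:F. ✗
c: successors {a, d}; ¬p there: a:T, d:T. ✓
d: successors {e}; ¬p there: e:F. ✗
e: successors {a, b, c, e, f}; ¬p there: a:T, b:F, c:T, e:F, f:T. ✓
f: successors {d}; ¬p there: d:T. ✓
— 4 worlds.
For ◇p:
a: successors {c}; p there: c:F. ✗
b: successors {b}; p there: b:T. ✓
c: successors {a, d}; p there: a:F, d:F. ✗
d: successors {e}; p there: e:T. ✓
e: successors {a, b, c, e, f}; p there: a:F, b:T, c:F, e:T, f:F. ✓
f: successors {d}; p there: d:F. ✗
— 3 worlds.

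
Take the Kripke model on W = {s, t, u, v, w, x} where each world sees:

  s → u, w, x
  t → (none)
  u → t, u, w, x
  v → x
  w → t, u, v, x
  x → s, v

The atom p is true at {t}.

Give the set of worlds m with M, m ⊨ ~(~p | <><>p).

{t}

s: ~p | <><>p is T. ✗
t: ~p | <><>p is F. ✓
u: ~p | <><>p is T. ✗
v: ~p | <><>p is T. ✗
w: ~p | <><>p is T. ✗
x: ~p | <><>p is T. ✗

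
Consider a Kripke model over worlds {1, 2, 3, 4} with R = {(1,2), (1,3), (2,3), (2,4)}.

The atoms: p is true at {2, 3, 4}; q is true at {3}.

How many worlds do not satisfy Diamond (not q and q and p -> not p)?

1: successors {2, 3}; not q and q and p -> not p there: 2:T, 3:T. ✓
2: successors {3, 4}; not q and q and p -> not p there: 3:T, 4:T. ✓
3: no successors, so Diamond (not q and q and p -> not p) fails. ✗
4: no successors, so Diamond (not q and q and p -> not p) fails. ✗
Satisfying worlds: {1, 2}.
So Diamond (not q and q and p -> not p) fails at the other 2 worlds.

2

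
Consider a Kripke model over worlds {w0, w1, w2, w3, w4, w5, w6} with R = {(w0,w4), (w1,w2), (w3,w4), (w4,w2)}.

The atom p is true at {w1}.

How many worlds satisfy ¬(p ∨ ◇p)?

w0: p ∨ ◇p is F. ✓
w1: p ∨ ◇p is T. ✗
w2: p ∨ ◇p is F. ✓
w3: p ∨ ◇p is F. ✓
w4: p ∨ ◇p is F. ✓
w5: p ∨ ◇p is F. ✓
w6: p ∨ ◇p is F. ✓
Satisfying worlds: {w0, w2, w3, w4, w5, w6}.

6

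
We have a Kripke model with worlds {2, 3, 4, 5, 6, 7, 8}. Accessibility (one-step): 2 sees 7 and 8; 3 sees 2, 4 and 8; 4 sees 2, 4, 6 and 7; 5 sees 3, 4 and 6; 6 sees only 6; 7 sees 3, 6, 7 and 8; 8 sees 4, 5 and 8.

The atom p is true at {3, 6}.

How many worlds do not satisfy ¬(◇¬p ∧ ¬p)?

2: ◇¬p ∧ ¬p is T. ✗
3: ◇¬p ∧ ¬p is F. ✓
4: ◇¬p ∧ ¬p is T. ✗
5: ◇¬p ∧ ¬p is T. ✗
6: ◇¬p ∧ ¬p is F. ✓
7: ◇¬p ∧ ¬p is T. ✗
8: ◇¬p ∧ ¬p is T. ✗
Satisfying worlds: {3, 6}.
So ¬(◇¬p ∧ ¬p) fails at the other 5 worlds.

5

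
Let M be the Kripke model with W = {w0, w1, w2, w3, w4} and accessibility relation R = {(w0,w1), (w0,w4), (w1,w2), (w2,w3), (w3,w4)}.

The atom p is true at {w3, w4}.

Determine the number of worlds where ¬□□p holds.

w0: □□p is F. ✓
w1: □□p is T. ✗
w2: □□p is T. ✗
w3: □□p is T. ✗
w4: □□p is T. ✗
Satisfying worlds: {w0}.

1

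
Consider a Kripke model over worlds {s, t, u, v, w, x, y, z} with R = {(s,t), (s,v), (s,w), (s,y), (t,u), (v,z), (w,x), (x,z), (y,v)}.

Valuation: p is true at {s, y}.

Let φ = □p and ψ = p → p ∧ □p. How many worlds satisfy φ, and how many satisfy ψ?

For □p:
s: successors {t, v, w, y}; p there: t:F, v:F, w:F, y:T. ✗
t: successors {u}; p there: u:F. ✗
u: no successors, so □p holds vacuously. ✓
v: successors {z}; p there: z:F. ✗
w: successors {x}; p there: x:F. ✗
x: successors {z}; p there: z:F. ✗
y: successors {v}; p there: v:F. ✗
z: no successors, so □p holds vacuously. ✓
— 2 worlds.
For p → p ∧ □p:
s: p is T, p ∧ □p is F. ✗
t: p is F, p ∧ □p is F. ✓
u: p is F, p ∧ □p is F. ✓
v: p is F, p ∧ □p is F. ✓
w: p is F, p ∧ □p is F. ✓
x: p is F, p ∧ □p is F. ✓
y: p is T, p ∧ □p is F. ✗
z: p is F, p ∧ □p is F. ✓
— 6 worlds.

2 and 6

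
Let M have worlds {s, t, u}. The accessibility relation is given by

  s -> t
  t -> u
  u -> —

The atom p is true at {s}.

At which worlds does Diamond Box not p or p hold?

s: Diamond Box not p is T, p is T. ✓
t: Diamond Box not p is T, p is F. ✓
u: Diamond Box not p is F, p is F. ✗

{s, t}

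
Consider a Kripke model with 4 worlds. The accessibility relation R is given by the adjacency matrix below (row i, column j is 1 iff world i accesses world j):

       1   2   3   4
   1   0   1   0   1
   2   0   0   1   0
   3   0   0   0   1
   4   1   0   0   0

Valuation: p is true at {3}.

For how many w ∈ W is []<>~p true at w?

3

1: successors {2, 4}; <>~p there: 2:F, 4:T. ✗
2: successors {3}; <>~p there: 3:T. ✓
3: successors {4}; <>~p there: 4:T. ✓
4: successors {1}; <>~p there: 1:T. ✓
Satisfying worlds: {2, 3, 4}.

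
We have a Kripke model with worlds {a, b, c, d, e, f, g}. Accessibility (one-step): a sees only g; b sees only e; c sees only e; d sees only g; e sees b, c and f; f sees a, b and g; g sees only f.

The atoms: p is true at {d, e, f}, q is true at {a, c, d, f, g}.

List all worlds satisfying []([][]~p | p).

{a, b, c, d, g}

a: successors {g}; [][]~p | p there: g:T. ✓
b: successors {e}; [][]~p | p there: e:T. ✓
c: successors {e}; [][]~p | p there: e:T. ✓
d: successors {g}; [][]~p | p there: g:T. ✓
e: successors {b, c, f}; [][]~p | p there: b:F, c:F, f:T. ✗
f: successors {a, b, g}; [][]~p | p there: a:F, b:F, g:T. ✗
g: successors {f}; [][]~p | p there: f:T. ✓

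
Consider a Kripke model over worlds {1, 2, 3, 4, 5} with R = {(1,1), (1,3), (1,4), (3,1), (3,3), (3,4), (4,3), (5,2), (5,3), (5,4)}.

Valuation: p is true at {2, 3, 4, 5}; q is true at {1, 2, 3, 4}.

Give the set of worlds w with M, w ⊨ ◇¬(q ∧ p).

1: successors {1, 3, 4}; ¬(q ∧ p) there: 1:T, 3:F, 4:F. ✓
2: no successors, so ◇¬(q ∧ p) fails. ✗
3: successors {1, 3, 4}; ¬(q ∧ p) there: 1:T, 3:F, 4:F. ✓
4: successors {3}; ¬(q ∧ p) there: 3:F. ✗
5: successors {2, 3, 4}; ¬(q ∧ p) there: 2:F, 3:F, 4:F. ✗

{1, 3}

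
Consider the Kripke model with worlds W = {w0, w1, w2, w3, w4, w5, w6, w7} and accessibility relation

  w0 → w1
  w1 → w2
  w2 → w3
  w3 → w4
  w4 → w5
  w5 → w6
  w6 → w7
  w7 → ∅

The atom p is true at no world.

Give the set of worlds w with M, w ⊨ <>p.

w0: successors {w1}; p there: w1:F. ✗
w1: successors {w2}; p there: w2:F. ✗
w2: successors {w3}; p there: w3:F. ✗
w3: successors {w4}; p there: w4:F. ✗
w4: successors {w5}; p there: w5:F. ✗
w5: successors {w6}; p there: w6:F. ✗
w6: successors {w7}; p there: w7:F. ✗
w7: no successors, so <>p fails. ✗

∅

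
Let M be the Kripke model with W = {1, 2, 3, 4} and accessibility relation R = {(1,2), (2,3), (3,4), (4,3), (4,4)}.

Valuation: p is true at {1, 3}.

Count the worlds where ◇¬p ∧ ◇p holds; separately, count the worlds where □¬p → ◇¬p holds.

For ◇¬p ∧ ◇p:
1: ◇¬p is T, ◇p is F. ✗
2: ◇¬p is F, ◇p is T. ✗
3: ◇¬p is T, ◇p is F. ✗
4: ◇¬p is T, ◇p is T. ✓
— 1 world.
For □¬p → ◇¬p:
1: □¬p is T, ◇¬p is T. ✓
2: □¬p is F, ◇¬p is F. ✓
3: □¬p is T, ◇¬p is T. ✓
4: □¬p is F, ◇¬p is T. ✓
— 4 worlds.

1 and 4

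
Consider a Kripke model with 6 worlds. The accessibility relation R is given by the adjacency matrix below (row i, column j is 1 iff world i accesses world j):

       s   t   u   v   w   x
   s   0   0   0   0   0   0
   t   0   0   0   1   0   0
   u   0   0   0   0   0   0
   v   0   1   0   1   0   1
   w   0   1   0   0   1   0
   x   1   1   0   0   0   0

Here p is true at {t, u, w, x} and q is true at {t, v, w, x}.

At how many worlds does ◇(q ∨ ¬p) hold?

s: no successors, so ◇(q ∨ ¬p) fails. ✗
t: successors {v}; q ∨ ¬p there: v:T. ✓
u: no successors, so ◇(q ∨ ¬p) fails. ✗
v: successors {t, v, x}; q ∨ ¬p there: t:T, v:T, x:T. ✓
w: successors {t, w}; q ∨ ¬p there: t:T, w:T. ✓
x: successors {s, t}; q ∨ ¬p there: s:T, t:T. ✓
Satisfying worlds: {t, v, w, x}.

4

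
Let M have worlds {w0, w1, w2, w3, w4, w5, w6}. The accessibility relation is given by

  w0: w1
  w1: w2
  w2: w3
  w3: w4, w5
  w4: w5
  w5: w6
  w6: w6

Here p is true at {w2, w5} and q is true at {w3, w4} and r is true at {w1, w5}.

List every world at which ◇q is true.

{w2, w3}

w0: successors {w1}; q there: w1:F. ✗
w1: successors {w2}; q there: w2:F. ✗
w2: successors {w3}; q there: w3:T. ✓
w3: successors {w4, w5}; q there: w4:T, w5:F. ✓
w4: successors {w5}; q there: w5:F. ✗
w5: successors {w6}; q there: w6:F. ✗
w6: successors {w6}; q there: w6:F. ✗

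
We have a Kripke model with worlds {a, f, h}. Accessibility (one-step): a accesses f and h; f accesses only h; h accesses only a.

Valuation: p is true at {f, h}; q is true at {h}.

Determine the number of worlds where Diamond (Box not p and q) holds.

2

a: successors {f, h}; Box not p and q there: f:F, h:T. ✓
f: successors {h}; Box not p and q there: h:T. ✓
h: successors {a}; Box not p and q there: a:F. ✗
Satisfying worlds: {a, f}.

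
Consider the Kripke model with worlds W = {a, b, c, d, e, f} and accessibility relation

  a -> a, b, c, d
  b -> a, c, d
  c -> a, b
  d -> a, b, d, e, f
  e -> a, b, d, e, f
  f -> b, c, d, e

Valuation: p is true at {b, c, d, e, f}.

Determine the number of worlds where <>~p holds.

a: successors {a, b, c, d}; ~p there: a:T, b:F, c:F, d:F. ✓
b: successors {a, c, d}; ~p there: a:T, c:F, d:F. ✓
c: successors {a, b}; ~p there: a:T, b:F. ✓
d: successors {a, b, d, e, f}; ~p there: a:T, b:F, d:F, e:F, f:F. ✓
e: successors {a, b, d, e, f}; ~p there: a:T, b:F, d:F, e:F, f:F. ✓
f: successors {b, c, d, e}; ~p there: b:F, c:F, d:F, e:F. ✗
Satisfying worlds: {a, b, c, d, e}.

5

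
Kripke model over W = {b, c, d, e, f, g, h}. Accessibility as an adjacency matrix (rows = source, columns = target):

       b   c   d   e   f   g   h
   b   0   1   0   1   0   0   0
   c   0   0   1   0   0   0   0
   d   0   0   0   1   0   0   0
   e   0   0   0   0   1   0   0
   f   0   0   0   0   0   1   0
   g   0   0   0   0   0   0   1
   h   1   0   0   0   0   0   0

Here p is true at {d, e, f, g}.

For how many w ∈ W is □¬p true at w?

b: successors {c, e}; ¬p there: c:T, e:F. ✗
c: successors {d}; ¬p there: d:F. ✗
d: successors {e}; ¬p there: e:F. ✗
e: successors {f}; ¬p there: f:F. ✗
f: successors {g}; ¬p there: g:F. ✗
g: successors {h}; ¬p there: h:T. ✓
h: successors {b}; ¬p there: b:T. ✓
Satisfying worlds: {g, h}.

2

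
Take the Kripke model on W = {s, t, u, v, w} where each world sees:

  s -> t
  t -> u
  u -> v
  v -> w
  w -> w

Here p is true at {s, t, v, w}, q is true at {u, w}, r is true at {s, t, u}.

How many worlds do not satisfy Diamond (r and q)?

4

s: successors {t}; r and q there: t:F. ✗
t: successors {u}; r and q there: u:T. ✓
u: successors {v}; r and q there: v:F. ✗
v: successors {w}; r and q there: w:F. ✗
w: successors {w}; r and q there: w:F. ✗
Satisfying worlds: {t}.
So Diamond (r and q) fails at the other 4 worlds.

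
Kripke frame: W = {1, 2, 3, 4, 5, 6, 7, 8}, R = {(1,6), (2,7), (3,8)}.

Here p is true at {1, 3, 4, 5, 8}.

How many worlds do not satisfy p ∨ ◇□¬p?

2

1: p is T, ◇□¬p is T. ✓
2: p is F, ◇□¬p is T. ✓
3: p is T, ◇□¬p is T. ✓
4: p is T, ◇□¬p is F. ✓
5: p is T, ◇□¬p is F. ✓
6: p is F, ◇□¬p is F. ✗
7: p is F, ◇□¬p is F. ✗
8: p is T, ◇□¬p is F. ✓
Satisfying worlds: {1, 2, 3, 4, 5, 8}.
So p ∨ ◇□¬p fails at the other 2 worlds.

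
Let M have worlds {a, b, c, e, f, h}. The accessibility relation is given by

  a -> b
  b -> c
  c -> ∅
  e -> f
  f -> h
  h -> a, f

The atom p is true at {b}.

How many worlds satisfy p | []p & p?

a: p is F, []p & p is F. ✗
b: p is T, []p & p is F. ✓
c: p is F, []p & p is F. ✗
e: p is F, []p & p is F. ✗
f: p is F, []p & p is F. ✗
h: p is F, []p & p is F. ✗
Satisfying worlds: {b}.

1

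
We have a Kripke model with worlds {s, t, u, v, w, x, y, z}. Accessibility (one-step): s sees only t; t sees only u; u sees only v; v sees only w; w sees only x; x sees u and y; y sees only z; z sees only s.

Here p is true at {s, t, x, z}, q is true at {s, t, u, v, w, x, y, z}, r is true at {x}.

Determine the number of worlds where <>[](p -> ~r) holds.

7

s: successors {t}; [](p -> ~r) there: t:T. ✓
t: successors {u}; [](p -> ~r) there: u:T. ✓
u: successors {v}; [](p -> ~r) there: v:T. ✓
v: successors {w}; [](p -> ~r) there: w:F. ✗
w: successors {x}; [](p -> ~r) there: x:T. ✓
x: successors {u, y}; [](p -> ~r) there: u:T, y:T. ✓
y: successors {z}; [](p -> ~r) there: z:T. ✓
z: successors {s}; [](p -> ~r) there: s:T. ✓
Satisfying worlds: {s, t, u, w, x, y, z}.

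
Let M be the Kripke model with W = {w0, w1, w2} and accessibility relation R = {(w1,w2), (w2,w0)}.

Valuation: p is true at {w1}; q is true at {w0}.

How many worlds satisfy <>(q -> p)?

w0: no successors, so <>(q -> p) fails. ✗
w1: successors {w2}; q -> p there: w2:T. ✓
w2: successors {w0}; q -> p there: w0:F. ✗
Satisfying worlds: {w1}.

1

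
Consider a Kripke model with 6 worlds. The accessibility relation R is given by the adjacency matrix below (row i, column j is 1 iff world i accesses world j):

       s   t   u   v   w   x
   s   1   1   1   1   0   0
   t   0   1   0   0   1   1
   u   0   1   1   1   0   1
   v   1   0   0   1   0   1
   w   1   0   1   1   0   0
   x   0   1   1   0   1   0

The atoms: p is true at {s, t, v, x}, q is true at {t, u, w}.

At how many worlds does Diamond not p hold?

s: successors {s, t, u, v}; not p there: s:F, t:F, u:T, v:F. ✓
t: successors {t, w, x}; not p there: t:F, w:T, x:F. ✓
u: successors {t, u, v, x}; not p there: t:F, u:T, v:F, x:F. ✓
v: successors {s, v, x}; not p there: s:F, v:F, x:F. ✗
w: successors {s, u, v}; not p there: s:F, u:T, v:F. ✓
x: successors {t, u, w}; not p there: t:F, u:T, w:T. ✓
Satisfying worlds: {s, t, u, w, x}.

5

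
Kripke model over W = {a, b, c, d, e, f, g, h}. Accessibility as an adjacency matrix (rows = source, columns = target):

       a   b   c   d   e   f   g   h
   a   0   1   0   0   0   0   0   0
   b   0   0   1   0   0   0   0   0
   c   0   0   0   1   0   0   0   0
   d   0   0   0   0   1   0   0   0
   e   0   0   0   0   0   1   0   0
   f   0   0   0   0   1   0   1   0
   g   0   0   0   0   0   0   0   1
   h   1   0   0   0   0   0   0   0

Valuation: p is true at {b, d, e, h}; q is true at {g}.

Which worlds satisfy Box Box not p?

a: successors {b}; Box not p there: b:T. ✓
b: successors {c}; Box not p there: c:F. ✗
c: successors {d}; Box not p there: d:F. ✗
d: successors {e}; Box not p there: e:T. ✓
e: successors {f}; Box not p there: f:F. ✗
f: successors {e, g}; Box not p there: e:T, g:F. ✗
g: successors {h}; Box not p there: h:T. ✓
h: successors {a}; Box not p there: a:F. ✗

{a, d, g}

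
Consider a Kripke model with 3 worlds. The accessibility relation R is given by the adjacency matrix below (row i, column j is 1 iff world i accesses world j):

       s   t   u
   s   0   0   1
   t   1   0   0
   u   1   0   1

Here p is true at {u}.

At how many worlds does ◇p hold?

2

s: successors {u}; p there: u:T. ✓
t: successors {s}; p there: s:F. ✗
u: successors {s, u}; p there: s:F, u:T. ✓
Satisfying worlds: {s, u}.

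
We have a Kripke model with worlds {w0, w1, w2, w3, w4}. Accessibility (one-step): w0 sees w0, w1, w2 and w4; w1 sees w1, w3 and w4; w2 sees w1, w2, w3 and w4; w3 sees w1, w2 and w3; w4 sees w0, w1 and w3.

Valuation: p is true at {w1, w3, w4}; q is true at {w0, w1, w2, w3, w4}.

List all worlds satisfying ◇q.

{w0, w1, w2, w3, w4}

w0: successors {w0, w1, w2, w4}; q there: w0:T, w1:T, w2:T, w4:T. ✓
w1: successors {w1, w3, w4}; q there: w1:T, w3:T, w4:T. ✓
w2: successors {w1, w2, w3, w4}; q there: w1:T, w2:T, w3:T, w4:T. ✓
w3: successors {w1, w2, w3}; q there: w1:T, w2:T, w3:T. ✓
w4: successors {w0, w1, w3}; q there: w0:T, w1:T, w3:T. ✓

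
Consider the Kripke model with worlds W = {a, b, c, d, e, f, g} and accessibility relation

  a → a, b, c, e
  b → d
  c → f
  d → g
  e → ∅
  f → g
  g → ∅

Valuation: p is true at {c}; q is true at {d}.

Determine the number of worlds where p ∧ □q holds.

a: p is F, □q is F. ✗
b: p is F, □q is T. ✗
c: p is T, □q is F. ✗
d: p is F, □q is F. ✗
e: p is F, □q is T. ✗
f: p is F, □q is F. ✗
g: p is F, □q is T. ✗
Satisfying worlds: ∅.

0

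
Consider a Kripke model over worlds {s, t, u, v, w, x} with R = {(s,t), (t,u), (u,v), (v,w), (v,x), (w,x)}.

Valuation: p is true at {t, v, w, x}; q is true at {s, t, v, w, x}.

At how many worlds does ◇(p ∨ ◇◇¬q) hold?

s: successors {t}; p ∨ ◇◇¬q there: t:T. ✓
t: successors {u}; p ∨ ◇◇¬q there: u:F. ✗
u: successors {v}; p ∨ ◇◇¬q there: v:T. ✓
v: successors {w, x}; p ∨ ◇◇¬q there: w:T, x:T. ✓
w: successors {x}; p ∨ ◇◇¬q there: x:T. ✓
x: no successors, so ◇(p ∨ ◇◇¬q) fails. ✗
Satisfying worlds: {s, u, v, w}.

4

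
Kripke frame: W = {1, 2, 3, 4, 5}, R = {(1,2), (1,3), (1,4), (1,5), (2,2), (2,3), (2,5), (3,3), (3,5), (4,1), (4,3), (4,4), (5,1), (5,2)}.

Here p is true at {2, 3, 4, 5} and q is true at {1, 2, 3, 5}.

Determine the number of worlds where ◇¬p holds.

2

1: successors {2, 3, 4, 5}; ¬p there: 2:F, 3:F, 4:F, 5:F. ✗
2: successors {2, 3, 5}; ¬p there: 2:F, 3:F, 5:F. ✗
3: successors {3, 5}; ¬p there: 3:F, 5:F. ✗
4: successors {1, 3, 4}; ¬p there: 1:T, 3:F, 4:F. ✓
5: successors {1, 2}; ¬p there: 1:T, 2:F. ✓
Satisfying worlds: {4, 5}.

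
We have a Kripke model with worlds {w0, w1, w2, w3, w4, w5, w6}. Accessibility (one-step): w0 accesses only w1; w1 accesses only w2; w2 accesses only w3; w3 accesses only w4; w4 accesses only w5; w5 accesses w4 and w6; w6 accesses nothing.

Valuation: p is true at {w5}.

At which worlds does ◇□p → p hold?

w0: ◇□p is F, p is F. ✓
w1: ◇□p is F, p is F. ✓
w2: ◇□p is F, p is F. ✓
w3: ◇□p is T, p is F. ✗
w4: ◇□p is F, p is F. ✓
w5: ◇□p is T, p is T. ✓
w6: ◇□p is F, p is F. ✓

{w0, w1, w2, w4, w5, w6}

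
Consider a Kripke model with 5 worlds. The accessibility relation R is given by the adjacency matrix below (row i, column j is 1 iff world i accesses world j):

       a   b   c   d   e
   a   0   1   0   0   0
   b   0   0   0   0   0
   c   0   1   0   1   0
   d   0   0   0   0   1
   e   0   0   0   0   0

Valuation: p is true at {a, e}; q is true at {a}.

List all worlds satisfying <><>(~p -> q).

{c}

a: successors {b}; <>(~p -> q) there: b:F. ✗
b: no successors, so <><>(~p -> q) fails. ✗
c: successors {b, d}; <>(~p -> q) there: b:F, d:T. ✓
d: successors {e}; <>(~p -> q) there: e:F. ✗
e: no successors, so <><>(~p -> q) fails. ✗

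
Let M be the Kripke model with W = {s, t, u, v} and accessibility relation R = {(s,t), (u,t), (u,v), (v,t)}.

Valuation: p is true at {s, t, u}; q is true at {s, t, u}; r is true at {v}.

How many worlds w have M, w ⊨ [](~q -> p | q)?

s: successors {t}; ~q -> p | q there: t:T. ✓
t: no successors, so [](~q -> p | q) holds vacuously. ✓
u: successors {t, v}; ~q -> p | q there: t:T, v:F. ✗
v: successors {t}; ~q -> p | q there: t:T. ✓
Satisfying worlds: {s, t, v}.

3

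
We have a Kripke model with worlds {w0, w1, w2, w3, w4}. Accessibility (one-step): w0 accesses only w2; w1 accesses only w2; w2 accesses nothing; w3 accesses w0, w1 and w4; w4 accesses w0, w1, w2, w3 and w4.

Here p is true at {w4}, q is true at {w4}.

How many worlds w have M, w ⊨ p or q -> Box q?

w0: p or q is F, Box q is F. ✓
w1: p or q is F, Box q is F. ✓
w2: p or q is F, Box q is T. ✓
w3: p or q is F, Box q is F. ✓
w4: p or q is T, Box q is F. ✗
Satisfying worlds: {w0, w1, w2, w3}.

4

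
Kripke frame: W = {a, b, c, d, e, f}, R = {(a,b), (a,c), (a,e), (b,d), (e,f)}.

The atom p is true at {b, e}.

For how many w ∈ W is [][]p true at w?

5

a: successors {b, c, e}; []p there: b:F, c:T, e:F. ✗
b: successors {d}; []p there: d:T. ✓
c: no successors, so [][]p holds vacuously. ✓
d: no successors, so [][]p holds vacuously. ✓
e: successors {f}; []p there: f:T. ✓
f: no successors, so [][]p holds vacuously. ✓
Satisfying worlds: {b, c, d, e, f}.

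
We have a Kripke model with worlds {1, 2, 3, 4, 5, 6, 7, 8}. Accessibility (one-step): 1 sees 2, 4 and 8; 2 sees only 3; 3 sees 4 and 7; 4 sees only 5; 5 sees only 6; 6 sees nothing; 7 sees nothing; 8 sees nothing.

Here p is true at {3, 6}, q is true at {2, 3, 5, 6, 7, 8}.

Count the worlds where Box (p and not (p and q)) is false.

5

1: successors {2, 4, 8}; p and not (p and q) there: 2:F, 4:F, 8:F. ✗
2: successors {3}; p and not (p and q) there: 3:F. ✗
3: successors {4, 7}; p and not (p and q) there: 4:F, 7:F. ✗
4: successors {5}; p and not (p and q) there: 5:F. ✗
5: successors {6}; p and not (p and q) there: 6:F. ✗
6: no successors, so Box (p and not (p and q)) holds vacuously. ✓
7: no successors, so Box (p and not (p and q)) holds vacuously. ✓
8: no successors, so Box (p and not (p and q)) holds vacuously. ✓
Satisfying worlds: {6, 7, 8}.
So Box (p and not (p and q)) fails at the other 5 worlds.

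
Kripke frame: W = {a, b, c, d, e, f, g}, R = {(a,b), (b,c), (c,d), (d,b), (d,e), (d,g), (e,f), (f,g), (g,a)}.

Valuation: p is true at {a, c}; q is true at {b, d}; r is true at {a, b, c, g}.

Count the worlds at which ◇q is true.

a: successors {b}; q there: b:T. ✓
b: successors {c}; q there: c:F. ✗
c: successors {d}; q there: d:T. ✓
d: successors {b, e, g}; q there: b:T, e:F, g:F. ✓
e: successors {f}; q there: f:F. ✗
f: successors {g}; q there: g:F. ✗
g: successors {a}; q there: a:F. ✗
Satisfying worlds: {a, c, d}.

3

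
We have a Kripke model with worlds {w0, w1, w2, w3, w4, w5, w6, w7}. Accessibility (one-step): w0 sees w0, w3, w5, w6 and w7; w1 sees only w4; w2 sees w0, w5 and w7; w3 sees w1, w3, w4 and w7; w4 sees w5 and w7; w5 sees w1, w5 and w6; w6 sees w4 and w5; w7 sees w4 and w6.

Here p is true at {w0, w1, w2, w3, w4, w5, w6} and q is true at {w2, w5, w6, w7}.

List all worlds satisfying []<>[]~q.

w0: successors {w0, w3, w5, w6, w7}; <>[]~q there: w0:F, w3:T, w5:T, w6:F, w7:F. ✗
w1: successors {w4}; <>[]~q there: w4:F. ✗
w2: successors {w0, w5, w7}; <>[]~q there: w0:F, w5:T, w7:F. ✗
w3: successors {w1, w3, w4, w7}; <>[]~q there: w1:F, w3:T, w4:F, w7:F. ✗
w4: successors {w5, w7}; <>[]~q there: w5:T, w7:F. ✗
w5: successors {w1, w5, w6}; <>[]~q there: w1:F, w5:T, w6:F. ✗
w6: successors {w4, w5}; <>[]~q there: w4:F, w5:T. ✗
w7: successors {w4, w6}; <>[]~q there: w4:F, w6:F. ✗

∅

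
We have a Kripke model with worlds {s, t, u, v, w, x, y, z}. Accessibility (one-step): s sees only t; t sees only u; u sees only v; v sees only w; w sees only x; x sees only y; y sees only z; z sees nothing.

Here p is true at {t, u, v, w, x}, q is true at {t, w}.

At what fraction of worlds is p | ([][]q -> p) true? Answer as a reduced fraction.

s: p is F, [][]q -> p is T. ✓
t: p is T, [][]q -> p is T. ✓
u: p is T, [][]q -> p is T. ✓
v: p is T, [][]q -> p is T. ✓
w: p is T, [][]q -> p is T. ✓
x: p is T, [][]q -> p is T. ✓
y: p is F, [][]q -> p is F. ✗
z: p is F, [][]q -> p is F. ✗
That's 6 of 8 worlds, so 6/8 = 3/4.

3/4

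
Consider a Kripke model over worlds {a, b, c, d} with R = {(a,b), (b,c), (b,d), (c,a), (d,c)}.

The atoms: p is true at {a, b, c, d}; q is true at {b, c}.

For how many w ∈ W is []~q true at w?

a: successors {b}; ~q there: b:F. ✗
b: successors {c, d}; ~q there: c:F, d:T. ✗
c: successors {a}; ~q there: a:T. ✓
d: successors {c}; ~q there: c:F. ✗
Satisfying worlds: {c}.

1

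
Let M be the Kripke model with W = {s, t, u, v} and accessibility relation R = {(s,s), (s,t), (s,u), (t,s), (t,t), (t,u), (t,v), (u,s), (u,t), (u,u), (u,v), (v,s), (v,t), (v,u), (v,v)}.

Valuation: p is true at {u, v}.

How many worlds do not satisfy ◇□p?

4

s: successors {s, t, u}; □p there: s:F, t:F, u:F. ✗
t: successors {s, t, u, v}; □p there: s:F, t:F, u:F, v:F. ✗
u: successors {s, t, u, v}; □p there: s:F, t:F, u:F, v:F. ✗
v: successors {s, t, u, v}; □p there: s:F, t:F, u:F, v:F. ✗
Satisfying worlds: ∅.
So ◇□p fails at the other 4 worlds.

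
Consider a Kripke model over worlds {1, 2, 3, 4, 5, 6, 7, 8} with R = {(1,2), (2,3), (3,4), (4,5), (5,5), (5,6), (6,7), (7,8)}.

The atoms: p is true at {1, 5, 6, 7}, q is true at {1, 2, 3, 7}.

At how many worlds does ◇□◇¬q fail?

1: successors {2}; □◇¬q there: 2:T. ✓
2: successors {3}; □◇¬q there: 3:T. ✓
3: successors {4}; □◇¬q there: 4:T. ✓
4: successors {5}; □◇¬q there: 5:F. ✗
5: successors {5, 6}; □◇¬q there: 5:F, 6:T. ✓
6: successors {7}; □◇¬q there: 7:F. ✗
7: successors {8}; □◇¬q there: 8:T. ✓
8: no successors, so ◇□◇¬q fails. ✗
Satisfying worlds: {1, 2, 3, 5, 7}.
So ◇□◇¬q fails at the other 3 worlds.

3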